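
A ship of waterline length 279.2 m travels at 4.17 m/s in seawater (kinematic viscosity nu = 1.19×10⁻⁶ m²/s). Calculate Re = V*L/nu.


Formula: Re = V * L / nu
Step 1 — V * L = 4.17 * 279.2 = 1164.264 m^2/s
Step 2 — Re = 1164.264 / 1.19e-6 = 9.78e+08

9.78e+08


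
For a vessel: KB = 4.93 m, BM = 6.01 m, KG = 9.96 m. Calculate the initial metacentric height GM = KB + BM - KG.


Formula: GM = KB + BM - KG
Step 1 — KM = KB + BM = 4.93 + 6.01 = 10.94 m
Step 2 — GM = KM - KG = 10.94 - 9.96 = 0.98 m

0.98 m


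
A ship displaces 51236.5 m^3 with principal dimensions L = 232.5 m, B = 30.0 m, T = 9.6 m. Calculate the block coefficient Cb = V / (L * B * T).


Formula: Cb = V / (L * B * T)
Step 1 — L * B * T = 232.5 * 30.0 * 9.6 = 66960.0 m^3
Step 2 — Cb = 51236.5 / 66960.0 ≈ 0.76518 (5 s.f.)

0.76518


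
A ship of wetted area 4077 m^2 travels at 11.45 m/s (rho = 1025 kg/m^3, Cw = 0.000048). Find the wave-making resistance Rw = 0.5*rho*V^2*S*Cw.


Formula: Rw = 0.5 * rho * V^2 * S * Cw
Step 1 — V^2 = 11.45^2 = 131.1025
Step 2 — 0.5 * rho * V^2 = 0.5 * 1025 * 131.1025 = 67190.03125
Step 3 — Rw = 67190.03125 * 4077 * 0.000048 ≈ 13149 N (5 s.f.)

13149 N


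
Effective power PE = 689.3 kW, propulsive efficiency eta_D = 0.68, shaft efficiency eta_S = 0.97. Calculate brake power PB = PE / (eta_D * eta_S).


Formula: PB = PE / (eta_D * eta_S)
Step 1 — combined efficiency = eta_D * eta_S = 0.68 * 0.97 = 0.6596
Step 2 — PB = 689.3 / 0.6596 ≈ 1045.0 kW (5 s.f.)

1045.0 kW


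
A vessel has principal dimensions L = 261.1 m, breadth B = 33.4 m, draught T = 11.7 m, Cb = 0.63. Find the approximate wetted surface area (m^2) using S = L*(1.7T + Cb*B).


Formula: S = 1.7*L*T + V/T with V = Cb*L*B*T, i.e. S = L * (1.7*T + Cb*B)
Step 1 — 1.7*T = 1.7 * 11.7 = 19.89 m
Step 2 — Cb*B = 0.63 * 33.4 = 21.042 m
Step 3 — 1.7*T + Cb*B = 19.89 + 21.042 = 40.932 m
Step 4 — S = 261.1 * 40.932 ≈ 10687 m^2 (5 s.f.)

10687 m^2


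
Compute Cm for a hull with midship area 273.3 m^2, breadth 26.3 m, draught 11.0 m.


Formula: Cm = Am / (B * T)
Step 1 — B * T = 26.3 * 11.0 = 289.3 m^2
Step 2 — Cm = 273.3 / 289.3 ≈ 0.94469 (5 s.f.)

0.94469


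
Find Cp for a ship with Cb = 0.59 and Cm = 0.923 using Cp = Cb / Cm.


Formula: Cp = Cb / Cm
Substituting: Cp = 0.59 / 0.923
Result: Cp ≈ 0.63922 (5 s.f.)

0.63922


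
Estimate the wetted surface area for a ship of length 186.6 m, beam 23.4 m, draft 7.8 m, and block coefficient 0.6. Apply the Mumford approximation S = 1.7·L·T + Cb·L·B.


Formula: S = 1.7*L*T + V/T with V = Cb*L*B*T, i.e. S = L * (1.7*T + Cb*B)
Step 1 — 1.7*T = 1.7 * 7.8 = 13.26 m
Step 2 — Cb*B = 0.6 * 23.4 = 14.04 m
Step 3 — 1.7*T + Cb*B = 13.26 + 14.04 = 27.3 m
Step 4 — S = 186.6 * 27.3 ≈ 5094.2 m^2 (5 s.f.)

5094.2 m^2


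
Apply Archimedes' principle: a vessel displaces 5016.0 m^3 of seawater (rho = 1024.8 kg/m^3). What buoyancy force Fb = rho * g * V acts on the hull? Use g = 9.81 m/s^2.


Formula: Fb = rho * g * V
Substituting: Fb = 1024.8 * 9.81 * 5016.0
Intermediate: 1024.8 * 9.81 = 10053.288
Result: Fb = 10053.288 * 5016.0 ≈ 50427000 N (5 s.f.)

50427000 N


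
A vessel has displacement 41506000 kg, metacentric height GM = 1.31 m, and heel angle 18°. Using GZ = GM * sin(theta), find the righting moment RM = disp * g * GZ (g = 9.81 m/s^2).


Formula: GZ = GM * sin(theta); RM = disp * g * GZ
Step 1 — GZ = 1.31 * sin(18°) = 1.31 * 0.309017 = 0.404812 m
Step 2 — RM = 41506000 * 9.81 * 0.404812 ≈ 164830000 N·m (5 s.f.)

164830000 N·m


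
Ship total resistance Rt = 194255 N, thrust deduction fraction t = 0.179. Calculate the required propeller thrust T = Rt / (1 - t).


Formula: T = Rt / (1 - t)
Step 1 — (1 - t) = 1 - 0.179 = 0.821
Step 2 — T = 194255 / 0.821 ≈ 236610 N (5 s.f.)

236610 N


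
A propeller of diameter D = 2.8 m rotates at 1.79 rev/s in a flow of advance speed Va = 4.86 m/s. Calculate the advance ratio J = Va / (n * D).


Formula: J = Va / (n * D)
Step 1 — n * D = 1.79 * 2.8 = 5.012
Step 2 — J = 4.86 / 5.012 ≈ 0.96967 (5 s.f.)

0.96967


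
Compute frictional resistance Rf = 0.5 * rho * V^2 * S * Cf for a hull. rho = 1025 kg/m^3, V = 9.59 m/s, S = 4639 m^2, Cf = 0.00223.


Formula: Rf = 0.5 * rho * V^2 * S * Cf
Step 1 — V^2 = 9.59^2 = 91.9681
Step 2 — 0.5 * rho * V^2 = 0.5 * 1025 * 91.9681 = 47133.65125
Step 3 — Rf = 47133.65125 * 4639 * 0.00223 ≈ 487600 N (5 s.f.)

487600 N


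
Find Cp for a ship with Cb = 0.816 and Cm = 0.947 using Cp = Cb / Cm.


Formula: Cp = Cb / Cm
Substituting: Cp = 0.816 / 0.947
Result: Cp ≈ 0.86167 (5 s.f.)

0.86167


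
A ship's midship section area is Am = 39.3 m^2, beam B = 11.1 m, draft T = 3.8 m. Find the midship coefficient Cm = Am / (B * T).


Formula: Cm = Am / (B * T)
Step 1 — B * T = 11.1 * 3.8 = 42.18 m^2
Step 2 — Cm = 39.3 / 42.18 ≈ 0.93172 (5 s.f.)

0.93172


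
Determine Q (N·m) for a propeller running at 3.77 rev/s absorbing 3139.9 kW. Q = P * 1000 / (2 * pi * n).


Formula: Q = P_W / (2 * pi * n)
Step 1 — P_W = 3139.9 kW * 1000 = 3139900.0 W
Step 2 — 2 * pi * n = 2 * pi * 3.77 = 23.687609
Step 3 — Q = 3139900.0 / 23.687609 ≈ 132550 N·m (5 s.f.)

132550 N·m


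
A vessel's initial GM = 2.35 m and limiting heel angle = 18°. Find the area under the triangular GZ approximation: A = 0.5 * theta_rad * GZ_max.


Formula: GZ_max = GM * sin(theta); Area = 0.5 * theta_rad * GZ_max
Step 1 — GZ_max = 2.35 * sin(18°) = 2.35 * 0.309017 = 0.72619 m
Step 2 — theta_rad = 18 * pi/180 = 0.314159 rad
Step 3 — Area = 0.5 * 0.314159 * 0.72619 ≈ 0.11407 m·rad (5 s.f.)

0.11407 m·rad


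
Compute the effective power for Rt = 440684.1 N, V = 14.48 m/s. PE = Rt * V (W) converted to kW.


Formula: PE = Rt * V / 1000 (kW)
Step 1 — PE (W) = 440684.1 * 14.48 = 6381105.768 W
Step 2 — PE (kW) = 6381105.768 / 1000 ≈ 6381.1 kW (5 s.f.)

6381.1 kW


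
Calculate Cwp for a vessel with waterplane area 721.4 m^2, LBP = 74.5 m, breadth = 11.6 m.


Formula: Cwp = Aw / (L * B)
Step 1 — L * B = 74.5 * 11.6 = 864.2 m^2
Step 2 — Cwp = 721.4 / 864.2 ≈ 0.83476 (5 s.f.)

0.83476


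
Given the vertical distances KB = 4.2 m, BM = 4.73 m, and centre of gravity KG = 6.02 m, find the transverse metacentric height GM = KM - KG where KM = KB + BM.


Formula: GM = KB + BM - KG
Step 1 — KM = KB + BM = 4.2 + 4.73 = 8.93 m
Step 2 — GM = KM - KG = 8.93 - 6.02 = 2.91 m

2.91 m


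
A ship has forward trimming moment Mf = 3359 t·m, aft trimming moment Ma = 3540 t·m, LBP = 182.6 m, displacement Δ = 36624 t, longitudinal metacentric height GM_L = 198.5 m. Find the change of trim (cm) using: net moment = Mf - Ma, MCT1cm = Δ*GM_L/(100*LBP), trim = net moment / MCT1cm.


Formula: net trimming moment = Mf - Ma; MCT1cm = Δ*GM_L/(100*LBP); trim = net moment / MCT1cm
Step 1 — net trimming moment = 3359 - 3540 = -181 t·m
Step 2 — MCT1cm = 36624 * 198.5 / (100 * 182.6) = 398.1306 t·m/cm
Step 3 — trim = -181 / 398.1306 ≈ -0.45462 cm (5 s.f.)

-0.45462 cm


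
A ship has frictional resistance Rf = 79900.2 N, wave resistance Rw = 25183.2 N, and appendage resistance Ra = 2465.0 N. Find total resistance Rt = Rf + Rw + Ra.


Formula: Rt = Rf + Rw + Ra
Substituting: Rt = 79900.2 + 25183.2 + 2465.0
Result: Rt = 107548.4 N

107548.4 N


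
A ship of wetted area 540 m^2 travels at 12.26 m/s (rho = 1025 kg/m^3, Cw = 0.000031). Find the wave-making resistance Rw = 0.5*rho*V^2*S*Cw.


Formula: Rw = 0.5 * rho * V^2 * S * Cw
Step 1 — V^2 = 12.26^2 = 150.3076
Step 2 — 0.5 * rho * V^2 = 0.5 * 1025 * 150.3076 = 77032.645
Step 3 — Rw = 77032.645 * 540 * 0.000031 ≈ 1289.5 N (5 s.f.)

1289.5 N


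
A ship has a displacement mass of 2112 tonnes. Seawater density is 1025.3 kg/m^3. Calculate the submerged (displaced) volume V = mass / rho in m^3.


Formula: V = mass / rho
Step 1 — convert tonnes to kg: 2112 t * 1000 = 2112000 kg
Step 2 — V = 2112000 / 1025.3 ≈ 2059.9 m^3 (5 s.f.)

2059.9 m^3


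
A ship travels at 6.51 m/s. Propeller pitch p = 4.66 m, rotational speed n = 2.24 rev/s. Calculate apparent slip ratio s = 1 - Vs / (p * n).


Formula: s = 1 - Vs / (p * n)
Step 1 — p * n = 4.66 * 2.24 = 10.4384
Step 2 — Vs / (p*n) = 6.51 / 10.4384 = 0.623659 (6 d.p.)
Step 3 — s = 1 - 0.623659 = 0.376341

0.376341


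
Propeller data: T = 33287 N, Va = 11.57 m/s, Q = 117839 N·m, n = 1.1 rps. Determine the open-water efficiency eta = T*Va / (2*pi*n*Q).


Formula: eta = T * Va / (2 * pi * n * Q)
Step 1 — numerator = T * Va = 33287 * 11.57 = 385130.59
Step 2 — 2 * pi * n = 2 * pi * 1.1 = 6.911504
Step 3 — denominator = 6.911504 * 117839 = 814444.72
Step 4 — eta = 385130.59 / 814444.72 ≈ 0.47288 (5 s.f.)

0.47288


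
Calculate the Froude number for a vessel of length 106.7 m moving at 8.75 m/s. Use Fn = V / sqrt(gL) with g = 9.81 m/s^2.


Formula: Fn = V / sqrt(g * L)
Step 1 — g * L = 9.81 * 106.7 = 1046.727
Step 2 — sqrt(g * L) = sqrt(1046.727) = 32.353161
Step 3 — Fn = 8.75 / 32.353161 ≈ 0.27045 (5 s.f.)

0.27045


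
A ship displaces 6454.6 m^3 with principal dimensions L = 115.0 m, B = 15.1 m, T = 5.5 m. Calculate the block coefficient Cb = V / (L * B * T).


Formula: Cb = V / (L * B * T)
Step 1 — L * B * T = 115.0 * 15.1 * 5.5 = 9550.75 m^3
Step 2 — Cb = 6454.6 / 9550.75 ≈ 0.67582 (5 s.f.)

0.67582


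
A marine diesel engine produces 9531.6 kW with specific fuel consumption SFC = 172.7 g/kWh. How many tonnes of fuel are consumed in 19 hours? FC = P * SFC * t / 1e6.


Formula: FC (tonnes) = P * SFC * t / 1,000,000
Step 1 — P * SFC * t = 9531.6 * 172.7 * 19 = 31276039.08 g
Step 2 — FC (tonnes) = 31276039.08 / 1,000,000 ≈ 31.276 tonnes (5 s.f.)

31.276 tonnes


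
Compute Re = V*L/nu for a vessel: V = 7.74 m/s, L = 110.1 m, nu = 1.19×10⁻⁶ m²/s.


Formula: Re = V * L / nu
Step 1 — V * L = 7.74 * 110.1 = 852.174 m^2/s
Step 2 — Re = 852.174 / 1.19e-6 = 7.16e+08

7.16e+08


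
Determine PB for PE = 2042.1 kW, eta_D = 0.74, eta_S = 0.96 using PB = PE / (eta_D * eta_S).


Formula: PB = PE / (eta_D * eta_S)
Step 1 — combined efficiency = eta_D * eta_S = 0.74 * 0.96 = 0.7104
Step 2 — PB = 2042.1 / 0.7104 ≈ 2874.6 kW (5 s.f.)

2874.6 kW


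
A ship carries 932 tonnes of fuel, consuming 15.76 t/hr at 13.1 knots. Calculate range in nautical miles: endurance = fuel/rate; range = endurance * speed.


Formula: endurance = fuel / rate; range = endurance * speed
Step 1 — endurance = 932 / 15.76 = 59.1371 hours
Step 2 — range = 59.1371 * 13.1 ≈ 774.70 nautical miles (5 s.f.)

774.70 NM


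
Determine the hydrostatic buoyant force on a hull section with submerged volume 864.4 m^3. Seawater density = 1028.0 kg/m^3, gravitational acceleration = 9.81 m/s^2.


Formula: Fb = rho * g * V
Substituting: Fb = 1028.0 * 9.81 * 864.4
Intermediate: 1028.0 * 9.81 = 10084.68
Result: Fb = 10084.68 * 864.4 ≈ 8717200 N (5 s.f.)

8717200 N


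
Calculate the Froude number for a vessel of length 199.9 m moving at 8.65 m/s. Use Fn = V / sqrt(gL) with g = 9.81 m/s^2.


Formula: Fn = V / sqrt(g * L)
Step 1 — g * L = 9.81 * 199.9 = 1961.019
Step 2 — sqrt(g * L) = sqrt(1961.019) = 44.283394
Step 3 — Fn = 8.65 / 44.283394 ≈ 0.19533 (5 s.f.)

0.19533


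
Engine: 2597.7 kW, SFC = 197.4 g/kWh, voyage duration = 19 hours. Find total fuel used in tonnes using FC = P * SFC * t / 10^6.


Formula: FC (tonnes) = P * SFC * t / 1,000,000
Step 1 — P * SFC * t = 2597.7 * 197.4 * 19 = 9742933.62 g
Step 2 — FC (tonnes) = 9742933.62 / 1,000,000 ≈ 9.7429 tonnes (5 s.f.)

9.7429 tonnes


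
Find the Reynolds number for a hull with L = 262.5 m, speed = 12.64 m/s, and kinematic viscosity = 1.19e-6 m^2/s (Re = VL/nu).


Formula: Re = V * L / nu
Step 1 — V * L = 12.64 * 262.5 = 3318.0 m^2/s
Step 2 — Re = 3318.0 / 1.19e-6 = 2.79e+09

2.79e+09


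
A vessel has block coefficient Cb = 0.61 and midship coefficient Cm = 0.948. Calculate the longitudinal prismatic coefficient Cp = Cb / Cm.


Formula: Cp = Cb / Cm
Substituting: Cp = 0.61 / 0.948
Result: Cp ≈ 0.64346 (5 s.f.)

0.64346


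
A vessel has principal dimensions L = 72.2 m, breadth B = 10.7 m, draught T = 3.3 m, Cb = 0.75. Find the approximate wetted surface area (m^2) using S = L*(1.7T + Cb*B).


Formula: S = 1.7*L*T + V/T with V = Cb*L*B*T, i.e. S = L * (1.7*T + Cb*B)
Step 1 — 1.7*T = 1.7 * 3.3 = 5.61 m
Step 2 — Cb*B = 0.75 * 10.7 = 8.025 m
Step 3 — 1.7*T + Cb*B = 5.61 + 8.025 = 13.635 m
Step 4 — S = 72.2 * 13.635 ≈ 984.45 m^2 (5 s.f.)

984.45 m^2


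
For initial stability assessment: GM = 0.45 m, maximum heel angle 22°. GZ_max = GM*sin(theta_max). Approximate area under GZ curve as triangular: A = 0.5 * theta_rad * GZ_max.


Formula: GZ_max = GM * sin(theta); Area = 0.5 * theta_rad * GZ_max
Step 1 — GZ_max = 0.45 * sin(22°) = 0.45 * 0.374607 = 0.168573 m
Step 2 — theta_rad = 22 * pi/180 = 0.383972 rad
Step 3 — Area = 0.5 * 0.383972 * 0.168573 ≈ 0.032364 m·rad (5 s.f.)

0.032364 m·rad


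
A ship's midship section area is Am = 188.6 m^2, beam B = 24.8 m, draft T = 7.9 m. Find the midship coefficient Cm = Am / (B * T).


Formula: Cm = Am / (B * T)
Step 1 — B * T = 24.8 * 7.9 = 195.92 m^2
Step 2 — Cm = 188.6 / 195.92 ≈ 0.96264 (5 s.f.)

0.96264


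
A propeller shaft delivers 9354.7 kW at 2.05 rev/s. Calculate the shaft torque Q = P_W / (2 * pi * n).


Formula: Q = P_W / (2 * pi * n)
Step 1 — P_W = 9354.7 kW * 1000 = 9354700.0 W
Step 2 — 2 * pi * n = 2 * pi * 2.05 = 12.88053
Step 3 — Q = 9354700.0 / 12.88053 ≈ 726270 N·m (5 s.f.)

726270 N·m


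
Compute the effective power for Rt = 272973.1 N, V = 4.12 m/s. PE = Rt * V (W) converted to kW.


Formula: PE = Rt * V / 1000 (kW)
Step 1 — PE (W) = 272973.1 * 4.12 = 1124649.172 W
Step 2 — PE (kW) = 1124649.172 / 1000 ≈ 1124.6 kW (5 s.f.)

1124.6 kW


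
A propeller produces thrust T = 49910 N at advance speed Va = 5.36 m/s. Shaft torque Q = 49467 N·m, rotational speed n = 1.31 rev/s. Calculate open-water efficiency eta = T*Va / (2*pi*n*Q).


Formula: eta = T * Va / (2 * pi * n * Q)
Step 1 — numerator = T * Va = 49910 * 5.36 = 267517.6
Step 2 — 2 * pi * n = 2 * pi * 1.31 = 8.230973
Step 3 — denominator = 8.230973 * 49467 = 407161.54
Step 4 — eta = 267517.6 / 407161.54 ≈ 0.65703 (5 s.f.)

0.65703


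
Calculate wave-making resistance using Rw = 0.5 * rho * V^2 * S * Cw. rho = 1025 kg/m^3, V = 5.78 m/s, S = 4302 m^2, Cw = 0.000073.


Formula: Rw = 0.5 * rho * V^2 * S * Cw
Step 1 — V^2 = 5.78^2 = 33.4084
Step 2 — 0.5 * rho * V^2 = 0.5 * 1025 * 33.4084 = 17121.805
Step 3 — Rw = 17121.805 * 4302 * 0.000073 ≈ 5377.0 N (5 s.f.)

5377.0 N


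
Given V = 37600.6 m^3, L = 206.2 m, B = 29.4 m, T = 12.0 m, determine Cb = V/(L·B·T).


Formula: Cb = V / (L * B * T)
Step 1 — L * B * T = 206.2 * 29.4 * 12.0 = 72747.36 m^3
Step 2 — Cb = 37600.6 / 72747.36 ≈ 0.51687 (5 s.f.)

0.51687


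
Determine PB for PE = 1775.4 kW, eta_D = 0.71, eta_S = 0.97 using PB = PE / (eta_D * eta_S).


Formula: PB = PE / (eta_D * eta_S)
Step 1 — combined efficiency = eta_D * eta_S = 0.71 * 0.97 = 0.6887
Step 2 — PB = 1775.4 / 0.6887 ≈ 2577.9 kW (5 s.f.)

2577.9 kW


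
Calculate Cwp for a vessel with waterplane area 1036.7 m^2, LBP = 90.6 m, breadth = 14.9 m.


Formula: Cwp = Aw / (L * B)
Step 1 — L * B = 90.6 * 14.9 = 1349.94 m^2
Step 2 — Cwp = 1036.7 / 1349.94 ≈ 0.76796 (5 s.f.)

0.76796


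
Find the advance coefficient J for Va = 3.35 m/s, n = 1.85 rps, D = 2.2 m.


Formula: J = Va / (n * D)
Step 1 — n * D = 1.85 * 2.2 = 4.07
Step 2 — J = 3.35 / 4.07 ≈ 0.82310 (5 s.f.)

0.82310


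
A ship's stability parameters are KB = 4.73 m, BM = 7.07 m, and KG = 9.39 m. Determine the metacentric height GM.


Formula: GM = KB + BM - KG
Step 1 — KM = KB + BM = 4.73 + 7.07 = 11.8 m
Step 2 — GM = KM - KG = 11.8 - 9.39 = 2.41 m

2.41 m


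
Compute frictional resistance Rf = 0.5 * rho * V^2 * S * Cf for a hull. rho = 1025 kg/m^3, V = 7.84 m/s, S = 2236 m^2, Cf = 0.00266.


Formula: Rf = 0.5 * rho * V^2 * S * Cf
Step 1 — V^2 = 7.84^2 = 61.4656
Step 2 — 0.5 * rho * V^2 = 0.5 * 1025 * 61.4656 = 31501.12
Step 3 — Rf = 31501.12 * 2236 * 0.00266 ≈ 187360 N (5 s.f.)

187360 N


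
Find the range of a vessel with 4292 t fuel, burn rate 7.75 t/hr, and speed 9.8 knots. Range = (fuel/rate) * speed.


Formula: endurance = fuel / rate; range = endurance * speed
Step 1 — endurance = 4292 / 7.75 = 553.8065 hours
Step 2 — range = 553.8065 * 9.8 ≈ 5427.3 nautical miles (5 s.f.)

5427.3 NM


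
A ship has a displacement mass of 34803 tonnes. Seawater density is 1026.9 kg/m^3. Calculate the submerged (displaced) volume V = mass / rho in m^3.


Formula: V = mass / rho
Step 1 — convert tonnes to kg: 34803 t * 1000 = 34803000 kg
Step 2 — V = 34803000 / 1026.9 ≈ 33891 m^3 (5 s.f.)

33891 m^3


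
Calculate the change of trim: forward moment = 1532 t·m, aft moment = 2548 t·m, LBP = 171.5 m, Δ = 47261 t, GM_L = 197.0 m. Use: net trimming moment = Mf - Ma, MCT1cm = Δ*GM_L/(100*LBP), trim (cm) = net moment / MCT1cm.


Formula: net trimming moment = Mf - Ma; MCT1cm = Δ*GM_L/(100*LBP); trim = net moment / MCT1cm
Step 1 — net trimming moment = 1532 - 2548 = -1016 t·m
Step 2 — MCT1cm = 47261 * 197.0 / (100 * 171.5) = 542.8815 t·m/cm
Step 3 — trim = -1016 / 542.8815 ≈ -1.8715 cm (5 s.f.)

-1.8715 cm


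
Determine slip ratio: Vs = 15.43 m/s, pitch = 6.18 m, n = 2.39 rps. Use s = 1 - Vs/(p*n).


Formula: s = 1 - Vs / (p * n)
Step 1 — p * n = 6.18 * 2.39 = 14.7702
Step 2 — Vs / (p*n) = 15.43 / 14.7702 = 1.044671 (6 d.p.)
Step 3 — s = 1 - 1.044671 = -0.044671

-0.044671


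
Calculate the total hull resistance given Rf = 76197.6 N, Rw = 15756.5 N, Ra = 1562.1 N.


Formula: Rt = Rf + Rw + Ra
Substituting: Rt = 76197.6 + 15756.5 + 1562.1
Result: Rt = 93516.2 N

93516.2 N


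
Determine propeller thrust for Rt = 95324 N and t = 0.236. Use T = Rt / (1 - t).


Formula: T = Rt / (1 - t)
Step 1 — (1 - t) = 1 - 0.236 = 0.764
Step 2 — T = 95324 / 0.764 ≈ 124770 N (5 s.f.)

124770 N


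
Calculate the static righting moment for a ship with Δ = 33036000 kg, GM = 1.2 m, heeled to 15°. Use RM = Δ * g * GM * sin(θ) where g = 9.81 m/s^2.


Formula: GZ = GM * sin(theta); RM = disp * g * GZ
Step 1 — GZ = 1.2 * sin(15°) = 1.2 * 0.258819 = 0.310583 m
Step 2 — RM = 33036000 * 9.81 * 0.310583 ≈ 100650000 N·m (5 s.f.)

100650000 N·m


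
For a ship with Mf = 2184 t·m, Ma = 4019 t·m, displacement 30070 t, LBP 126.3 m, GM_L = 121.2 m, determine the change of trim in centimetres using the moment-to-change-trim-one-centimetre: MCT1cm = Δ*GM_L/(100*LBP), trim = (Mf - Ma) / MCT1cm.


Formula: net trimming moment = Mf - Ma; MCT1cm = Δ*GM_L/(100*LBP); trim = net moment / MCT1cm
Step 1 — net trimming moment = 2184 - 4019 = -1835 t·m
Step 2 — MCT1cm = 30070 * 121.2 / (100 * 126.3) = 288.5577 t·m/cm
Step 3 — trim = -1835 / 288.5577 ≈ -6.3592 cm (5 s.f.)

-6.3592 cm


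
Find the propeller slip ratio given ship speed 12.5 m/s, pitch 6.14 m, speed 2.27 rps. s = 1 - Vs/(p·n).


Formula: s = 1 - Vs / (p * n)
Step 1 — p * n = 6.14 * 2.27 = 13.9378
Step 2 — Vs / (p*n) = 12.5 / 13.9378 = 0.896842 (6 d.p.)
Step 3 — s = 1 - 0.896842 = 0.103158

0.103158


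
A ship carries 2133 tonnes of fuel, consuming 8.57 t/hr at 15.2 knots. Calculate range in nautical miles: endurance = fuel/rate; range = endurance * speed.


Formula: endurance = fuel / rate; range = endurance * speed
Step 1 — endurance = 2133 / 8.57 = 248.8915 hours
Step 2 — range = 248.8915 * 15.2 ≈ 3783.2 nautical miles (5 s.f.)

3783.2 NM


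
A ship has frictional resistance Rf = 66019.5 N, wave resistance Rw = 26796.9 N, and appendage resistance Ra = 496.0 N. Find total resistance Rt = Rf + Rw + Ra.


Formula: Rt = Rf + Rw + Ra
Substituting: Rt = 66019.5 + 26796.9 + 496.0
Result: Rt = 93312.4 N

93312.4 N


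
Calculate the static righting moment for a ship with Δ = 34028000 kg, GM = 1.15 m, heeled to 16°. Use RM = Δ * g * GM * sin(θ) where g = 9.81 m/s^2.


Formula: GZ = GM * sin(theta); RM = disp * g * GZ
Step 1 — GZ = 1.15 * sin(16°) = 1.15 * 0.275637 = 0.316983 m
Step 2 — RM = 34028000 * 9.81 * 0.316983 ≈ 105810000 N·m (5 s.f.)

105810000 N·m


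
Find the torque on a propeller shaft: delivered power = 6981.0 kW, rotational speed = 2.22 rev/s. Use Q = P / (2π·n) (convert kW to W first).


Formula: Q = P_W / (2 * pi * n)
Step 1 — P_W = 6981.0 kW * 1000 = 6981000.0 W
Step 2 — 2 * pi * n = 2 * pi * 2.22 = 13.948671
Step 3 — Q = 6981000.0 / 13.948671 ≈ 500480 N·m (5 s.f.)

500480 N·m


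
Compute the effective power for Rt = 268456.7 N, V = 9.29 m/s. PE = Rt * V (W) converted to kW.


Formula: PE = Rt * V / 1000 (kW)
Step 1 — PE (W) = 268456.7 * 9.29 = 2493962.743 W
Step 2 — PE (kW) = 2493962.743 / 1000 ≈ 2494.0 kW (5 s.f.)

2494.0 kW


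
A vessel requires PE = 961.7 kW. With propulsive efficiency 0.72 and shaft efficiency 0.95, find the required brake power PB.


Formula: PB = PE / (eta_D * eta_S)
Step 1 — combined efficiency = eta_D * eta_S = 0.72 * 0.95 = 0.684
Step 2 — PB = 961.7 / 0.684 ≈ 1406.0 kW (5 s.f.)

1406.0 kW


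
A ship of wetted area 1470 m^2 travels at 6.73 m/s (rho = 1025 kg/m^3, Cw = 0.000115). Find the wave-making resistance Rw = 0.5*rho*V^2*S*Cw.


Formula: Rw = 0.5 * rho * V^2 * S * Cw
Step 1 — V^2 = 6.73^2 = 45.2929
Step 2 — 0.5 * rho * V^2 = 0.5 * 1025 * 45.2929 = 23212.61125
Step 3 — Rw = 23212.61125 * 1470 * 0.000115 ≈ 3924.1 N (5 s.f.)

3924.1 N


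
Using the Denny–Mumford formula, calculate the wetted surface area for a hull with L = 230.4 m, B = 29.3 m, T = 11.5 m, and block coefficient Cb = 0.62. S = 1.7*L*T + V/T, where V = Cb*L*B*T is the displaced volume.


Formula: S = 1.7*L*T + V/T with V = Cb*L*B*T, i.e. S = L * (1.7*T + Cb*B)
Step 1 — 1.7*T = 1.7 * 11.5 = 19.55 m
Step 2 — Cb*B = 0.62 * 29.3 = 18.166 m
Step 3 — 1.7*T + Cb*B = 19.55 + 18.166 = 37.716 m
Step 4 — S = 230.4 * 37.716 ≈ 8689.8 m^2 (5 s.f.)

8689.8 m^2


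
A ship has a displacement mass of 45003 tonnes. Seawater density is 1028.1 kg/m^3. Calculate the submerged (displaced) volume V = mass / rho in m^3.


Formula: V = mass / rho
Step 1 — convert tonnes to kg: 45003 t * 1000 = 45003000 kg
Step 2 — V = 45003000 / 1028.1 ≈ 43773 m^3 (5 s.f.)

43773 m^3


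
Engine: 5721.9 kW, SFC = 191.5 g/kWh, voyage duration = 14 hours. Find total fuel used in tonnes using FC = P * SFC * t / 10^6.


Formula: FC (tonnes) = P * SFC * t / 1,000,000
Step 1 — P * SFC * t = 5721.9 * 191.5 * 14 = 15340413.9 g
Step 2 — FC (tonnes) = 15340413.9 / 1,000,000 ≈ 15.340 tonnes (5 s.f.)

15.340 tonnes


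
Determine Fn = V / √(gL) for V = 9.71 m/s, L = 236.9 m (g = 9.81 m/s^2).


Formula: Fn = V / sqrt(g * L)
Step 1 — g * L = 9.81 * 236.9 = 2323.989
Step 2 — sqrt(g * L) = sqrt(2323.989) = 48.207769
Step 3 — Fn = 9.71 / 48.207769 ≈ 0.20142 (5 s.f.)

0.20142


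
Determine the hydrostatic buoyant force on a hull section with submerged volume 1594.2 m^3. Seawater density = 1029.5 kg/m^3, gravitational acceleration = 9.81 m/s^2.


Formula: Fb = rho * g * V
Substituting: Fb = 1029.5 * 9.81 * 1594.2
Intermediate: 1029.5 * 9.81 = 10099.395
Result: Fb = 10099.395 * 1594.2 ≈ 16100000 N (5 s.f.)

16100000 N


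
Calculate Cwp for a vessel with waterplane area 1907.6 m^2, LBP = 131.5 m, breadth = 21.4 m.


Formula: Cwp = Aw / (L * B)
Step 1 — L * B = 131.5 * 21.4 = 2814.1 m^2
Step 2 — Cwp = 1907.6 / 2814.1 ≈ 0.67787 (5 s.f.)

0.67787


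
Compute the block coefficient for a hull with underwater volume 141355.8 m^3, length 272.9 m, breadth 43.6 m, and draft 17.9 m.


Formula: Cb = V / (L * B * T)
Step 1 — L * B * T = 272.9 * 43.6 * 17.9 = 212982.076 m^3
Step 2 — Cb = 141355.8 / 212982.076 ≈ 0.66370 (5 s.f.)

0.66370


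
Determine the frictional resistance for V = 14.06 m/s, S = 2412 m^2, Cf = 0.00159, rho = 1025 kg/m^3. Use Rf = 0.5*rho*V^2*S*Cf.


Formula: Rf = 0.5 * rho * V^2 * S * Cf
Step 1 — V^2 = 14.06^2 = 197.6836
Step 2 — 0.5 * rho * V^2 = 0.5 * 1025 * 197.6836 = 101312.845
Step 3 — Rf = 101312.845 * 2412 * 0.00159 ≈ 388540 N (5 s.f.)

388540 N


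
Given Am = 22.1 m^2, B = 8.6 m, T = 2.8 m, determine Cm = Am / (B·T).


Formula: Cm = Am / (B * T)
Step 1 — B * T = 8.6 * 2.8 = 24.08 m^2
Step 2 — Cm = 22.1 / 24.08 ≈ 0.91777 (5 s.f.)

0.91777


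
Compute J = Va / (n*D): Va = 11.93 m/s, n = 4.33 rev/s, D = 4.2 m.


Formula: J = Va / (n * D)
Step 1 — n * D = 4.33 * 4.2 = 18.186
Step 2 — J = 11.93 / 18.186 ≈ 0.65600 (5 s.f.)

0.65600


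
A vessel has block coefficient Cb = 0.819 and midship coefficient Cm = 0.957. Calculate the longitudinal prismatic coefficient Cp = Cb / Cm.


Formula: Cp = Cb / Cm
Substituting: Cp = 0.819 / 0.957
Result: Cp ≈ 0.85580 (5 s.f.)

0.85580


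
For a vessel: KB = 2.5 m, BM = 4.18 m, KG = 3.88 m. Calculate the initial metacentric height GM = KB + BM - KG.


Formula: GM = KB + BM - KG
Step 1 — KM = KB + BM = 2.5 + 4.18 = 6.68 m
Step 2 — GM = KM - KG = 6.68 - 3.88 = 2.8 m

2.8 m


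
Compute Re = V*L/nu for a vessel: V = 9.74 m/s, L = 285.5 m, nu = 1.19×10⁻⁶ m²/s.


Formula: Re = V * L / nu
Step 1 — V * L = 9.74 * 285.5 = 2780.77 m^2/s
Step 2 — Re = 2780.77 / 1.19e-6 = 2.34e+09

2.34e+09


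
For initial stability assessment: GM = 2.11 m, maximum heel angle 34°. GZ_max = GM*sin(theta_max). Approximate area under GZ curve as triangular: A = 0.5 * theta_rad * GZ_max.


Formula: GZ_max = GM * sin(theta); Area = 0.5 * theta_rad * GZ_max
Step 1 — GZ_max = 2.11 * sin(34°) = 2.11 * 0.559193 = 1.179897 m
Step 2 — theta_rad = 34 * pi/180 = 0.593412 rad
Step 3 — Area = 0.5 * 0.593412 * 1.179897 ≈ 0.35008 m·rad (5 s.f.)

0.35008 m·rad


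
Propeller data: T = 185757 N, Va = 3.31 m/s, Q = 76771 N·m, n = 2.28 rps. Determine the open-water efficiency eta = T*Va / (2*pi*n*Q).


Formula: eta = T * Va / (2 * pi * n * Q)
Step 1 — numerator = T * Va = 185757 * 3.31 = 614855.67
Step 2 — 2 * pi * n = 2 * pi * 2.28 = 14.325663
Step 3 — denominator = 14.325663 * 76771 = 1099795.47
Step 4 — eta = 614855.67 / 1099795.47 ≈ 0.55906 (5 s.f.)

0.55906


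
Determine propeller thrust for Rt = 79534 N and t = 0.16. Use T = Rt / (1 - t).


Formula: T = Rt / (1 - t)
Step 1 — (1 - t) = 1 - 0.16 = 0.84
Step 2 — T = 79534 / 0.84 ≈ 94683 N (5 s.f.)

94683 N


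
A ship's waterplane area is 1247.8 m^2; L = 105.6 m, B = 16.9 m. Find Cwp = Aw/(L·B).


Formula: Cwp = Aw / (L * B)
Step 1 — L * B = 105.6 * 16.9 = 1784.64 m^2
Step 2 — Cwp = 1247.8 / 1784.64 ≈ 0.69919 (5 s.f.)

0.69919


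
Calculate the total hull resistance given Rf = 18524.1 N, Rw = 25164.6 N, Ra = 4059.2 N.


Formula: Rt = Rf + Rw + Ra
Substituting: Rt = 18524.1 + 25164.6 + 4059.2
Result: Rt = 47747.9 N

47747.9 N


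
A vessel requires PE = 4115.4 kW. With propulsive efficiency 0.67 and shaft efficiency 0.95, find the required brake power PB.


Formula: PB = PE / (eta_D * eta_S)
Step 1 — combined efficiency = eta_D * eta_S = 0.67 * 0.95 = 0.6365
Step 2 — PB = 4115.4 / 0.6365 ≈ 6465.7 kW (5 s.f.)

6465.7 kW


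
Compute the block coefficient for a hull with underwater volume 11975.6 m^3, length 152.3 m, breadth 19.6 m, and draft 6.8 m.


Formula: Cb = V / (L * B * T)
Step 1 — L * B * T = 152.3 * 19.6 * 6.8 = 20298.544 m^3
Step 2 — Cb = 11975.6 / 20298.544 ≈ 0.58997 (5 s.f.)

0.58997


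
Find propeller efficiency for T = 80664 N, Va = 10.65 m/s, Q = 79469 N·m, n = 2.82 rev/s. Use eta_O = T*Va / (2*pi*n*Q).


Formula: eta = T * Va / (2 * pi * n * Q)
Step 1 — numerator = T * Va = 80664 * 10.65 = 859071.6
Step 2 — 2 * pi * n = 2 * pi * 2.82 = 17.718583
Step 3 — denominator = 17.718583 * 79469 = 1408078.07
Step 4 — eta = 859071.6 / 1408078.07 ≈ 0.61010 (5 s.f.)

0.61010


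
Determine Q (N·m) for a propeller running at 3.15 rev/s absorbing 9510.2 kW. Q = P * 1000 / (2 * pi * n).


Formula: Q = P_W / (2 * pi * n)
Step 1 — P_W = 9510.2 kW * 1000 = 9510200.0 W
Step 2 — 2 * pi * n = 2 * pi * 3.15 = 19.792034
Step 3 — Q = 9510200.0 / 19.792034 ≈ 480510 N·m (5 s.f.)

480510 N·m


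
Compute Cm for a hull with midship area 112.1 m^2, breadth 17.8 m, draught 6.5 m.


Formula: Cm = Am / (B * T)
Step 1 — B * T = 17.8 * 6.5 = 115.7 m^2
Step 2 — Cm = 112.1 / 115.7 ≈ 0.96889 (5 s.f.)

0.96889


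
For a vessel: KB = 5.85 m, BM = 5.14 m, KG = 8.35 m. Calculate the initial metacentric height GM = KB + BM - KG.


Formula: GM = KB + BM - KG
Step 1 — KM = KB + BM = 5.85 + 5.14 = 10.99 m
Step 2 — GM = KM - KG = 10.99 - 8.35 = 2.64 m

2.64 m


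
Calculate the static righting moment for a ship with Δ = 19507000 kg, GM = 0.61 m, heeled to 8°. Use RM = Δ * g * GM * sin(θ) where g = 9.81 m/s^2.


Formula: GZ = GM * sin(theta); RM = disp * g * GZ
Step 1 — GZ = 0.61 * sin(8°) = 0.61 * 0.139173 = 0.084896 m
Step 2 — RM = 19507000 * 9.81 * 0.084896 ≈ 16246000 N·m (5 s.f.)

16246000 N·m


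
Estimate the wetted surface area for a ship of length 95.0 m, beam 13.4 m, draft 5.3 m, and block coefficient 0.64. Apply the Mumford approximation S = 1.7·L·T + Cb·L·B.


Formula: S = 1.7*L*T + V/T with V = Cb*L*B*T, i.e. S = L * (1.7*T + Cb*B)
Step 1 — 1.7*T = 1.7 * 5.3 = 9.01 m
Step 2 — Cb*B = 0.64 * 13.4 = 8.576 m
Step 3 — 1.7*T + Cb*B = 9.01 + 8.576 = 17.586 m
Step 4 — S = 95.0 * 17.586 ≈ 1670.7 m^2 (5 s.f.)

1670.7 m^2


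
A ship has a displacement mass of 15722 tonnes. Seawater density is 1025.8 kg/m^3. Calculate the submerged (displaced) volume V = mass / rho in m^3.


Formula: V = mass / rho
Step 1 — convert tonnes to kg: 15722 t * 1000 = 15722000 kg
Step 2 — V = 15722000 / 1025.8 ≈ 15327 m^3 (5 s.f.)

15327 m^3


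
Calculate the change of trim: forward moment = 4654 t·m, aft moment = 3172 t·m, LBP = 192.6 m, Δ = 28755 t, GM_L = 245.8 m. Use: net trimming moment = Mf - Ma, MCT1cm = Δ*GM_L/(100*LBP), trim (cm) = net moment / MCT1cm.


Formula: net trimming moment = Mf - Ma; MCT1cm = Δ*GM_L/(100*LBP); trim = net moment / MCT1cm
Step 1 — net trimming moment = 4654 - 3172 = 1482 t·m
Step 2 — MCT1cm = 28755 * 245.8 / (100 * 192.6) = 366.9771 t·m/cm
Step 3 — trim = 1482 / 366.9771 ≈ 4.0384 cm (5 s.f.)

4.0384 cm


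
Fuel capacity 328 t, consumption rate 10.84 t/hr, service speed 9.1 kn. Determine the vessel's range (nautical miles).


Formula: endurance = fuel / rate; range = endurance * speed
Step 1 — endurance = 328 / 10.84 = 30.2583 hours
Step 2 — range = 30.2583 * 9.1 ≈ 275.35 nautical miles (5 s.f.)

275.35 NM


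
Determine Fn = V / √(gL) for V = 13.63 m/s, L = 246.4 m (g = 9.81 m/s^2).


Formula: Fn = V / sqrt(g * L)
Step 1 — g * L = 9.81 * 246.4 = 2417.184
Step 2 — sqrt(g * L) = sqrt(2417.184) = 49.164866
Step 3 — Fn = 13.63 / 49.164866 ≈ 0.27723 (5 s.f.)

0.27723


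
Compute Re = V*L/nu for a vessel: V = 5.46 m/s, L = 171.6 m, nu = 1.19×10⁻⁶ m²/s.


Formula: Re = V * L / nu
Step 1 — V * L = 5.46 * 171.6 = 936.936 m^2/s
Step 2 — Re = 936.936 / 1.19e-6 = 7.87e+08

7.87e+08


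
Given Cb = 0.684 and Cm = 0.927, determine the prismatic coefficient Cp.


Formula: Cp = Cb / Cm
Substituting: Cp = 0.684 / 0.927
Result: Cp ≈ 0.73786 (5 s.f.)

0.73786


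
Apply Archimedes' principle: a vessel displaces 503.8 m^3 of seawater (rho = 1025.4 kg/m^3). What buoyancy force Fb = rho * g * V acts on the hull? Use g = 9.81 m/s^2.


Formula: Fb = rho * g * V
Substituting: Fb = 1025.4 * 9.81 * 503.8
Intermediate: 1025.4 * 9.81 = 10059.174
Result: Fb = 10059.174 * 503.8 ≈ 5067800 N (5 s.f.)

5067800 N


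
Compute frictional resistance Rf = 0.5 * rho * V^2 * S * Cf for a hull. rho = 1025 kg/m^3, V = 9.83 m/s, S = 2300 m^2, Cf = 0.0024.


Formula: Rf = 0.5 * rho * V^2 * S * Cf
Step 1 — V^2 = 9.83^2 = 96.6289
Step 2 — 0.5 * rho * V^2 = 0.5 * 1025 * 96.6289 = 49522.31125
Step 3 — Rf = 49522.31125 * 2300 * 0.0024 ≈ 273360 N (5 s.f.)

273360 N


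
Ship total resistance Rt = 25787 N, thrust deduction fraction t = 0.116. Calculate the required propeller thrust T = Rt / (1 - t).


Formula: T = Rt / (1 - t)
Step 1 — (1 - t) = 1 - 0.116 = 0.884
Step 2 — T = 25787 / 0.884 ≈ 29171 N (5 s.f.)

29171 N


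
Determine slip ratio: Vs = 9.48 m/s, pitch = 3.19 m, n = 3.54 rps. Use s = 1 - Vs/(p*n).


Formula: s = 1 - Vs / (p * n)
Step 1 — p * n = 3.19 * 3.54 = 11.2926
Step 2 — Vs / (p*n) = 9.48 / 11.2926 = 0.839488 (6 d.p.)
Step 3 — s = 1 - 0.839488 = 0.160512

0.160512


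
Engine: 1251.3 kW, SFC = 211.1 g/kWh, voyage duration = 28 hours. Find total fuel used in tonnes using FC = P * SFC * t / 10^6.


Formula: FC (tonnes) = P * SFC * t / 1,000,000
Step 1 — P * SFC * t = 1251.3 * 211.1 * 28 = 7396184.04 g
Step 2 — FC (tonnes) = 7396184.04 / 1,000,000 ≈ 7.3962 tonnes (5 s.f.)

7.3962 tonnes


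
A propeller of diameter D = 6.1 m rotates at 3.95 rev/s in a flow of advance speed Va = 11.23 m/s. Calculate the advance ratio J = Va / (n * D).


Formula: J = Va / (n * D)
Step 1 — n * D = 3.95 * 6.1 = 24.095
Step 2 — J = 11.23 / 24.095 ≈ 0.46607 (5 s.f.)

0.46607


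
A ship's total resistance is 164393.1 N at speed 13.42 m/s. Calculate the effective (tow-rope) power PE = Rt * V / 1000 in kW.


Formula: PE = Rt * V / 1000 (kW)
Step 1 — PE (W) = 164393.1 * 13.42 = 2206155.402 W
Step 2 — PE (kW) = 2206155.402 / 1000 ≈ 2206.2 kW (5 s.f.)

2206.2 kW


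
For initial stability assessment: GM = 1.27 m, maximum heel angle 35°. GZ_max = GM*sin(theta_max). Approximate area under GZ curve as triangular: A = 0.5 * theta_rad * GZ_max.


Formula: GZ_max = GM * sin(theta); Area = 0.5 * theta_rad * GZ_max
Step 1 — GZ_max = 1.27 * sin(35°) = 1.27 * 0.573576 = 0.728442 m
Step 2 — theta_rad = 35 * pi/180 = 0.610865 rad
Step 3 — Area = 0.5 * 0.610865 * 0.728442 ≈ 0.22249 m·rad (5 s.f.)

0.22249 m·rad


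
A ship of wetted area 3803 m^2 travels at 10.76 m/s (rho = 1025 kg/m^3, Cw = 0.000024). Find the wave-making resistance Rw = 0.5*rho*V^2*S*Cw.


Formula: Rw = 0.5 * rho * V^2 * S * Cw
Step 1 — V^2 = 10.76^2 = 115.7776
Step 2 — 0.5 * rho * V^2 = 0.5 * 1025 * 115.7776 = 59336.02
Step 3 — Rw = 59336.02 * 3803 * 0.000024 ≈ 5415.7 N (5 s.f.)

5415.7 N


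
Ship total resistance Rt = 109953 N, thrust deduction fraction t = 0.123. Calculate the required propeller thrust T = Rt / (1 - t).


Formula: T = Rt / (1 - t)
Step 1 — (1 - t) = 1 - 0.123 = 0.877
Step 2 — T = 109953 / 0.877 ≈ 125370 N (5 s.f.)

125370 N


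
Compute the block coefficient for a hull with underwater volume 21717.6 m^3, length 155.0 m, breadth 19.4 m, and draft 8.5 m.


Formula: Cb = V / (L * B * T)
Step 1 — L * B * T = 155.0 * 19.4 * 8.5 = 25559.5 m^3
Step 2 — Cb = 21717.6 / 25559.5 ≈ 0.84969 (5 s.f.)

0.84969


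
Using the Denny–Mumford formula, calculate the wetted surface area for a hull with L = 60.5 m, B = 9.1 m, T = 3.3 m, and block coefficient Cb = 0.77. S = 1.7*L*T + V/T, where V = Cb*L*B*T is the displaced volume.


Formula: S = 1.7*L*T + V/T with V = Cb*L*B*T, i.e. S = L * (1.7*T + Cb*B)
Step 1 — 1.7*T = 1.7 * 3.3 = 5.61 m
Step 2 — Cb*B = 0.77 * 9.1 = 7.007 m
Step 3 — 1.7*T + Cb*B = 5.61 + 7.007 = 12.617 m
Step 4 — S = 60.5 * 12.617 ≈ 763.33 m^2 (5 s.f.)

763.33 m^2


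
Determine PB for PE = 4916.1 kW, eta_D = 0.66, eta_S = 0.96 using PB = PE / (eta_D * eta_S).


Formula: PB = PE / (eta_D * eta_S)
Step 1 — combined efficiency = eta_D * eta_S = 0.66 * 0.96 = 0.6336
Step 2 — PB = 4916.1 / 0.6336 ≈ 7759.0 kW (5 s.f.)

7759.0 kW


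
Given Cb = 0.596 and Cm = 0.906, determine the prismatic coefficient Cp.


Formula: Cp = Cb / Cm
Substituting: Cp = 0.596 / 0.906
Result: Cp ≈ 0.65784 (5 s.f.)

0.65784


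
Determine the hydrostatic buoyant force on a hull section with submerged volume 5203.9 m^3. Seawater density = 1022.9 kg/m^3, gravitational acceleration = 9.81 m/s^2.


Formula: Fb = rho * g * V
Substituting: Fb = 1022.9 * 9.81 * 5203.9
Intermediate: 1022.9 * 9.81 = 10034.649
Result: Fb = 10034.649 * 5203.9 ≈ 52219000 N (5 s.f.)

52219000 N


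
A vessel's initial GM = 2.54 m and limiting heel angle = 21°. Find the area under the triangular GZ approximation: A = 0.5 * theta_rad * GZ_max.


Formula: GZ_max = GM * sin(theta); Area = 0.5 * theta_rad * GZ_max
Step 1 — GZ_max = 2.54 * sin(21°) = 2.54 * 0.358368 = 0.910255 m
Step 2 — theta_rad = 21 * pi/180 = 0.366519 rad
Step 3 — Area = 0.5 * 0.366519 * 0.910255 ≈ 0.16681 m·rad (5 s.f.)

0.16681 m·rad


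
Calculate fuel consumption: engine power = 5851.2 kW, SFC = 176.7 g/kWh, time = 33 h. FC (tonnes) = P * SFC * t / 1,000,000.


Formula: FC (tonnes) = P * SFC * t / 1,000,000
Step 1 — P * SFC * t = 5851.2 * 176.7 * 33 = 34118932.32 g
Step 2 — FC (tonnes) = 34118932.32 / 1,000,000 ≈ 34.119 tonnes (5 s.f.)

34.119 tonnes


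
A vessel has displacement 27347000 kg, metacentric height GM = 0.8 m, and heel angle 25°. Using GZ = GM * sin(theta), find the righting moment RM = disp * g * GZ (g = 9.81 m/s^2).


Formula: GZ = GM * sin(theta); RM = disp * g * GZ
Step 1 — GZ = 0.8 * sin(25°) = 0.8 * 0.422618 = 0.338094 m
Step 2 — RM = 27347000 * 9.81 * 0.338094 ≈ 90702000 N·m (5 s.f.)

90702000 N·m


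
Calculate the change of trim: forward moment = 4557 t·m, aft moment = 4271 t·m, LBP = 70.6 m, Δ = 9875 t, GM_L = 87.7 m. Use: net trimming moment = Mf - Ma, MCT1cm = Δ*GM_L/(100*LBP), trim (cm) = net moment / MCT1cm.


Formula: net trimming moment = Mf - Ma; MCT1cm = Δ*GM_L/(100*LBP); trim = net moment / MCT1cm
Step 1 — net trimming moment = 4557 - 4271 = 286 t·m
Step 2 — MCT1cm = 9875 * 87.7 / (100 * 70.6) = 122.6682 t·m/cm
Step 3 — trim = 286 / 122.6682 ≈ 2.3315 cm (5 s.f.)

2.3315 cm


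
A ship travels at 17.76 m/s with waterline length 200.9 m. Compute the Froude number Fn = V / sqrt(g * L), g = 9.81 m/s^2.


Formula: Fn = V / sqrt(g * L)
Step 1 — g * L = 9.81 * 200.9 = 1970.829
Step 2 — sqrt(g * L) = sqrt(1970.829) = 44.39402
Step 3 — Fn = 17.76 / 44.39402 ≈ 0.40005 (5 s.f.)

0.40005


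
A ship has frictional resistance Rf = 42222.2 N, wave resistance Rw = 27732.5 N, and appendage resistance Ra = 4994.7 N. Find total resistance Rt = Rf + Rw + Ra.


Formula: Rt = Rf + Rw + Ra
Substituting: Rt = 42222.2 + 27732.5 + 4994.7
Result: Rt = 74949.4 N

74949.4 N


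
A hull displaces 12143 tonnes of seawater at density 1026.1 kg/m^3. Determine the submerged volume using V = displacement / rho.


Formula: V = mass / rho
Step 1 — convert tonnes to kg: 12143 t * 1000 = 12143000 kg
Step 2 — V = 12143000 / 1026.1 ≈ 11834 m^3 (5 s.f.)

11834 m^3


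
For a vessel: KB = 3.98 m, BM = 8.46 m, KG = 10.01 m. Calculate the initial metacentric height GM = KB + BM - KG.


Formula: GM = KB + BM - KG
Step 1 — KM = KB + BM = 3.98 + 8.46 = 12.44 m
Step 2 — GM = KM - KG = 12.44 - 10.01 = 2.43 m

2.43 m


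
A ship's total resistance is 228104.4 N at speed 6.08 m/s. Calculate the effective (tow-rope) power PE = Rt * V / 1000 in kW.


Formula: PE = Rt * V / 1000 (kW)
Step 1 — PE (W) = 228104.4 * 6.08 = 1386874.752 W
Step 2 — PE (kW) = 1386874.752 / 1000 ≈ 1386.9 kW (5 s.f.)

1386.9 kW


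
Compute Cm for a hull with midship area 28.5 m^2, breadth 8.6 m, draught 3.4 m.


Formula: Cm = Am / (B * T)
Step 1 — B * T = 8.6 * 3.4 = 29.24 m^2
Step 2 — Cm = 28.5 / 29.24 ≈ 0.97469 (5 s.f.)

0.97469


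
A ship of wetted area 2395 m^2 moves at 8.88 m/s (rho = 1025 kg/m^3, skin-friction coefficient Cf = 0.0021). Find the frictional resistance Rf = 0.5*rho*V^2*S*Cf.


Formula: Rf = 0.5 * rho * V^2 * S * Cf
Step 1 — V^2 = 8.88^2 = 78.8544
Step 2 — 0.5 * rho * V^2 = 0.5 * 1025 * 78.8544 = 40412.88
Step 3 — Rf = 40412.88 * 2395 * 0.0021 ≈ 203260 N (5 s.f.)

203260 N
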